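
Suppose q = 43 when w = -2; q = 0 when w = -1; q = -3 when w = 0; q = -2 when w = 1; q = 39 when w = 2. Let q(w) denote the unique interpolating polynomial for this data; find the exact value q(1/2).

-57/16

Evaluate each Lagrange basis at w = 1/2:
L_0(1/2) = (3/2)·(1/2)·(-1/2)·(-3/2)/[(-1)·(-2)·(-3)·(-4)] = 3/128
L_1(1/2) = (5/2)·(1/2)·(-1/2)·(-3/2)/[(1)·(-1)·(-2)·(-3)] = -5/32
L_2(1/2) = (5/2)·(3/2)·(-1/2)·(-3/2)/[(2)·(1)·(-1)·(-2)] = 45/64
L_3(1/2) = (5/2)·(3/2)·(1/2)·(-3/2)/[(3)·(2)·(1)·(-1)] = 15/32
L_4(1/2) = (5/2)·(3/2)·(1/2)·(-1/2)/[(4)·(3)·(2)·(1)] = -5/128
Sum: 43·(3/128) + 0 + (-3)·(45/64) + (-2)·(15/32) + 39·(-5/128) = -57/16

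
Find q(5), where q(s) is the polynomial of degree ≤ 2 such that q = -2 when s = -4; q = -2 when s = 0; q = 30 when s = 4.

43

Using Newton's divided-difference form:
q[-4,0] = (-2 - (-2)) / (0 - (-4)) = 0
q[0,4] = (30 - (-2)) / (4 - 0) = 8
q[-4,0,4] = (8 - 0) / (4 - (-4)) = 1
q(5) = -2 + 0·(9) + 1·(9)·(5) = 43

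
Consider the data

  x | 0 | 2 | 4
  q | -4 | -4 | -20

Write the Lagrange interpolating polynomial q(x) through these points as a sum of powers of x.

q(x) = -2x^2 + 4x - 4

Build the Lagrange basis polynomials:
L_0(x) = (x - 2)(x - 4) / [8] = (1/8)x^2 - (3/4)x + 1
L_1(x) = x(x - 4) / [-4] = -(1/4)x^2 + x
L_2(x) = x(x - 2) / [8] = (1/8)x^2 - (1/4)x
q(x) = (-4)·L_0 + (-4)·L_1 + (-20)·L_2
  (-4)·L_0(x) = -(1/2)x^2 + 3x - 4
  (-4)·L_1(x) = x^2 - 4x
  (-20)·L_2(x) = -(5/2)x^2 + 5x
Adding term by term: -2x^2 + 4x - 4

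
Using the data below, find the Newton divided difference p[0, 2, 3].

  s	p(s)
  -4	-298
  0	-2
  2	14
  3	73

17

p[0,2] = (14 - (-2)) / (2 - 0) = 8
p[2,3] = (73 - 14) / (3 - 2) = 59
p[0,2,3] = (59 - 8) / (3 - 0) = 17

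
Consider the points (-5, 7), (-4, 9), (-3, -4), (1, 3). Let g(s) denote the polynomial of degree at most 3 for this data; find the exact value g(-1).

Using Newton's divided-difference form:
g[-5,-4] = (9 - 7) / (-4 - (-5)) = 2
g[-4,-3] = (-4 - 9) / (-3 - (-4)) = -13
g[-3,1] = (3 - (-4)) / (1 - (-3)) = 7/4
g[-5,-4,-3] = (-13 - 2) / (-3 - (-5)) = -15/2
g[-4,-3,1] = (7/4 - (-13)) / (1 - (-4)) = 59/20
g[-5,-4,-3,1] = (59/20 - (-15/2)) / (1 - (-5)) = 209/120
g(-1) = 7 + 2·(4) + (-15/2)·(4)·(3) + (209/120)·(4)·(3)·(2) = -166/5

-166/5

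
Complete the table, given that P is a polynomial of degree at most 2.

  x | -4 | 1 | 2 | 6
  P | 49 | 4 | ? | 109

The 3 known values determine P uniquely (degree ≤ 2).
Evaluate each Lagrange basis at x = 2:
L_0(2) = (1)·(-4)/[(-5)·(-10)] = -2/25
L_1(2) = (6)·(-4)/[(5)·(-5)] = 24/25
L_2(2) = (6)·(1)/[(10)·(5)] = 3/25
Sum: 49·(-2/25) + 4·(24/25) + 109·(3/25) = 13

13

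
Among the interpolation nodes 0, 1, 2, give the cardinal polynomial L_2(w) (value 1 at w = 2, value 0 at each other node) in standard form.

L_2(w) = w(w - 1) / [(2)·(1)]
       = (w^2 - w) / (2)

L_2(w) = (1/2)w^2 - (1/2)w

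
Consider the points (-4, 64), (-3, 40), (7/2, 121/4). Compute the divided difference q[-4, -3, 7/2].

3

q[-4,-3] = (40 - 64) / (-3 - (-4)) = -24
q[-3,7/2] = (121/4 - 40) / (7/2 - (-3)) = -3/2
q[-4,-3,7/2] = (-3/2 - (-24)) / (7/2 - (-4)) = 3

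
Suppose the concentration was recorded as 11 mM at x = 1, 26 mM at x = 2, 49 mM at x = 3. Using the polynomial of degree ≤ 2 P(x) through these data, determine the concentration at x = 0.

Evaluate each Lagrange basis at x = 0:
L_0(0) = (-2)·(-3)/[(-1)·(-2)] = 3
L_1(0) = (-1)·(-3)/[(1)·(-1)] = -3
L_2(0) = (-1)·(-2)/[(2)·(1)] = 1
Sum: 11·(3) + 26·(-3) + 49·(1) = 4

4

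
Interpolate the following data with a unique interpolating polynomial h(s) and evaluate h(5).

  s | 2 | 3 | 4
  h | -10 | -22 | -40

-64

Evaluate each Lagrange basis at s = 5:
L_0(5) = (2)·(1)/[(-1)·(-2)] = 1
L_1(5) = (3)·(1)/[(1)·(-1)] = -3
L_2(5) = (3)·(2)/[(2)·(1)] = 3
Sum: (-10)·(1) + (-22)·(-3) + (-40)·(3) = -64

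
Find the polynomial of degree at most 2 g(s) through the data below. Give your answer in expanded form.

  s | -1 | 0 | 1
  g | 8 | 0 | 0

g(s) = 4s^2 - 4s

L_0(s) = s(s - 1) / [2] = (1/2)s^2 - (1/2)s
L_1(s) = (s + 1)(s - 1) / [-1] = -s^2 + 1
L_2(s) = (s + 1)s / [2] = (1/2)s^2 + (1/2)s
g(s) = 8·L_0 + 0·L_1 + 0·L_2
  8·L_0(s) = 4s^2 - 4s
  0·L_1(s) = 0
  0·L_2(s) = 0
Adding term by term: 4s^2 - 4s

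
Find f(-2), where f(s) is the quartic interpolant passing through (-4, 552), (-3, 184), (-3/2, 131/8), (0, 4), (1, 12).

42

Using Newton's divided-difference form:
f[-4,-3] = (184 - 552) / (-3 - (-4)) = -368
f[-3,-3/2] = (131/8 - 184) / (-3/2 - (-3)) = -447/4
f[-3/2,0] = (4 - 131/8) / (0 - (-3/2)) = -33/4
f[0,1] = (12 - 4) / (1 - 0) = 8
f[-4,-3,-3/2] = (-447/4 - (-368)) / (-3/2 - (-4)) = 205/2
f[-3,-3/2,0] = (-33/4 - (-447/4)) / (0 - (-3)) = 69/2
f[-3/2,0,1] = (8 - (-33/4)) / (1 - (-3/2)) = 13/2
f[-4,-3,-3/2,0] = (69/2 - 205/2) / (0 - (-4)) = -17
f[-3,-3/2,0,1] = (13/2 - 69/2) / (1 - (-3)) = -7
f[-4,-3,-3/2,0,1] = (-7 - (-17)) / (1 - (-4)) = 2
f(-2) = 552 + (-368)·(2) + (205/2)·(2)·(1) + (-17)·(2)·(1)·(-1/2) + 2·(2)·(1)·(-1/2)·(-2) = 42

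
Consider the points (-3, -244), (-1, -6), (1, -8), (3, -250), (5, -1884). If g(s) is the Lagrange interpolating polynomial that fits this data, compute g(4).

-776

Evaluate each Lagrange basis at s = 4:
L_0(4) = (5)·(3)·(1)·(-1)/[(-2)·(-4)·(-6)·(-8)] = -5/128
L_1(4) = (7)·(3)·(1)·(-1)/[(2)·(-2)·(-4)·(-6)] = 7/32
L_2(4) = (7)·(5)·(1)·(-1)/[(4)·(2)·(-2)·(-4)] = -35/64
L_3(4) = (7)·(5)·(3)·(-1)/[(6)·(4)·(2)·(-2)] = 35/32
L_4(4) = (7)·(5)·(3)·(1)/[(8)·(6)·(4)·(2)] = 35/128
Sum: (-244)·(-5/128) + (-6)·(7/32) + (-8)·(-35/64) + (-250)·(35/32) + (-1884)·(35/128) = -776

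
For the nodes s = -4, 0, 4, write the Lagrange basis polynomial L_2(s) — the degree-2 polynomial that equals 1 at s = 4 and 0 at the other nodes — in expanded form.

L_2(s) = (s + 4)s / [(8)·(4)]
       = (s^2 + 4s) / (32)

L_2(s) = (1/32)s^2 + (1/8)s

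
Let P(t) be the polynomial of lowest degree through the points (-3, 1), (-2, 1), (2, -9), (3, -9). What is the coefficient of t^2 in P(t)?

L_0(t) = (t + 2)(t - 2)(t - 3) / [-30] = -(1/30)t^3 + (1/10)t^2 + (2/15)t - 2/5
L_1(t) = (t + 3)(t - 2)(t - 3) / [20] = (1/20)t^3 - (1/10)t^2 - (9/20)t + 9/10
L_2(t) = (t + 3)(t + 2)(t - 3) / [-20] = -(1/20)t^3 - (1/10)t^2 + (9/20)t + 9/10
L_3(t) = (t + 3)(t + 2)(t - 2) / [30] = (1/30)t^3 + (1/10)t^2 - (2/15)t - 2/5
P(t) = 1·L_0 + 1·L_1 + (-9)·L_2 + (-9)·L_3
Only the coefficient of t^2 is needed; take it from each L_i and combine:
1·(1/10) + 1·(-1/10) + (-9)·(-1/10) + (-9)·(1/10) = 0

0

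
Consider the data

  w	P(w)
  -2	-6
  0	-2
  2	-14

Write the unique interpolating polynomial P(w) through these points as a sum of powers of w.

Build the Lagrange basis polynomials:
L_0(w) = w(w - 2) / [8] = (1/8)w^2 - (1/4)w
L_1(w) = (w + 2)(w - 2) / [-4] = -(1/4)w^2 + 1
L_2(w) = (w + 2)w / [8] = (1/8)w^2 + (1/4)w
P(w) = (-6)·L_0 + (-2)·L_1 + (-14)·L_2
  (-6)·L_0(w) = -(3/4)w^2 + (3/2)w
  (-2)·L_1(w) = (1/2)w^2 - 2
  (-14)·L_2(w) = -(7/4)w^2 - (7/2)w
Adding term by term: -2w^2 - 2w - 2

P(w) = -2w^2 - 2w - 2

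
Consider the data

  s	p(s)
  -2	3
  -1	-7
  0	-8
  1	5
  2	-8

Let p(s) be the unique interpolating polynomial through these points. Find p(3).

Evaluate each Lagrange basis at s = 3:
L_0(3) = (4)·(3)·(2)·(1)/[(-1)·(-2)·(-3)·(-4)] = 1
L_1(3) = (5)·(3)·(2)·(1)/[(1)·(-1)·(-2)·(-3)] = -5
L_2(3) = (5)·(4)·(2)·(1)/[(2)·(1)·(-1)·(-2)] = 10
L_3(3) = (5)·(4)·(3)·(1)/[(3)·(2)·(1)·(-1)] = -10
L_4(3) = (5)·(4)·(3)·(2)/[(4)·(3)·(2)·(1)] = 5
Sum: 3·(1) + (-7)·(-5) + (-8)·(10) + 5·(-10) + (-8)·(5) = -132

-132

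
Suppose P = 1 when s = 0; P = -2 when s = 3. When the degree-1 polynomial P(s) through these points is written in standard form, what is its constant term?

1

L_0(s) = (s - 3) / [-3] = -(1/3)s + 1
L_1(s) = s / [3] = (1/3)s
P(s) = 1·L_0 + (-2)·L_1
Only the constant term is needed; take it from each L_i and combine:
1·(1) + (-2)·(0) = 1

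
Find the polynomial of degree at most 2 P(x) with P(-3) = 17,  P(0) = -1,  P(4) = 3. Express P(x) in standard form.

Newton's divided differences:
P[-3,0] = (-1 - 17) / (0 - (-3)) = -6
P[0,4] = (3 - (-1)) / (4 - 0) = 1
P[-3,0,4] = (1 - (-6)) / (4 - (-3)) = 1
P(x) = 17 + (-6)·(x + 3) + 1·(x + 3)x
Expanding: P(x) = x^2 - 3x - 1

P(x) = x^2 - 3x - 1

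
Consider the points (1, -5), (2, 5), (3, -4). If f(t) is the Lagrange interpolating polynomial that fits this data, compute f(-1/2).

Evaluate each Lagrange basis at t = -1/2:
L_0(-1/2) = (-5/2)·(-7/2)/[(-1)·(-2)] = 35/8
L_1(-1/2) = (-3/2)·(-7/2)/[(1)·(-1)] = -21/4
L_2(-1/2) = (-3/2)·(-5/2)/[(2)·(1)] = 15/8
Sum: (-5)·(35/8) + 5·(-21/4) + (-4)·(15/8) = -445/8

-445/8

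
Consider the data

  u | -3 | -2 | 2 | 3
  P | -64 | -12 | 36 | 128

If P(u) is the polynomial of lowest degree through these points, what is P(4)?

Using Newton's divided-difference form:
P[-3,-2] = (-12 - (-64)) / (-2 - (-3)) = 52
P[-2,2] = (36 - (-12)) / (2 - (-2)) = 12
P[2,3] = (128 - 36) / (3 - 2) = 92
P[-3,-2,2] = (12 - 52) / (2 - (-3)) = -8
P[-2,2,3] = (92 - 12) / (3 - (-2)) = 16
P[-3,-2,2,3] = (16 - (-8)) / (3 - (-3)) = 4
P(4) = -64 + 52·(7) + (-8)·(7)·(6) + 4·(7)·(6)·(2) = 300

300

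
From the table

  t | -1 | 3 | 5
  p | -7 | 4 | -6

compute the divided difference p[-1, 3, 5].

p[-1,3] = (4 - (-7)) / (3 - (-1)) = 11/4
p[3,5] = (-6 - 4) / (5 - 3) = -5
p[-1,3,5] = (-5 - 11/4) / (5 - (-1)) = -31/24

-31/24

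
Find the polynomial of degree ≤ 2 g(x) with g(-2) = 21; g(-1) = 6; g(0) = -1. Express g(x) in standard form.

g(x) = 4x^2 - 3x - 1

L_0(x) = (x + 1)x / [2] = (1/2)x^2 + (1/2)x
L_1(x) = (x + 2)x / [-1] = -x^2 - 2x
L_2(x) = (x + 2)(x + 1) / [2] = (1/2)x^2 + (3/2)x + 1
g(x) = 21·L_0 + 6·L_1 + (-1)·L_2
  21·L_0(x) = (21/2)x^2 + (21/2)x
  6·L_1(x) = -6x^2 - 12x
  (-1)·L_2(x) = -(1/2)x^2 - (3/2)x - 1
Adding term by term: 4x^2 - 3x - 1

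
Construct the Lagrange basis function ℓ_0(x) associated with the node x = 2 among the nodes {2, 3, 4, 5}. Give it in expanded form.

ℓ_0(x) = -(1/6)x^3 + 2x^2 - (47/6)x + 10

ℓ_0(x) = (x - 3)(x - 4)(x - 5) / [(-1)·(-2)·(-3)]
       = (x^3 - 12x^2 + 47x - 60) / (-6)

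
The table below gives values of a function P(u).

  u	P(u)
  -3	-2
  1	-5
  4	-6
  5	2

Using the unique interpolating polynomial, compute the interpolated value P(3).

-247/28

Evaluate each Lagrange basis at u = 3:
L_0(3) = (2)·(-1)·(-2)/[(-4)·(-7)·(-8)] = -1/56
L_1(3) = (6)·(-1)·(-2)/[(4)·(-3)·(-4)] = 1/4
L_2(3) = (6)·(2)·(-2)/[(7)·(3)·(-1)] = 8/7
L_3(3) = (6)·(2)·(-1)/[(8)·(4)·(1)] = -3/8
Sum: (-2)·(-1/56) + (-5)·(1/4) + (-6)·(8/7) + 2·(-3/8) = -247/28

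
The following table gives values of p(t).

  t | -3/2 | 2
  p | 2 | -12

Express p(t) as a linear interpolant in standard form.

L_0(t) = (t - 2) / [-7/2] = -(2/7)t + 4/7
L_1(t) = (t + 3/2) / [7/2] = (2/7)t + 3/7
p(t) = 2·L_0 + (-12)·L_1
  2·L_0(t) = -(4/7)t + 8/7
  (-12)·L_1(t) = -(24/7)t - 36/7
Adding term by term: -4t - 4

p(t) = -4t - 4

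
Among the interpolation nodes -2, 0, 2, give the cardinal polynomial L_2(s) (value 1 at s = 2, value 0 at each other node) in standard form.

L_2(s) = (s + 2)s / [(4)·(2)]
       = (s^2 + 2s) / (8)

L_2(s) = (1/8)s^2 + (1/4)s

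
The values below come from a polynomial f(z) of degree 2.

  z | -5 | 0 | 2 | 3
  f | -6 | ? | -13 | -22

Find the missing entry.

The 3 known values determine f uniquely (degree ≤ 2).
L_0(0) = (-2)·(-3)/[(-7)·(-8)] = 3/28
L_1(0) = (5)·(-3)/[(7)·(-1)] = 15/7
L_2(0) = (5)·(-2)/[(8)·(1)] = -5/4
Sum: (-6)·(3/28) + (-13)·(15/7) + (-22)·(-5/4) = -1

-1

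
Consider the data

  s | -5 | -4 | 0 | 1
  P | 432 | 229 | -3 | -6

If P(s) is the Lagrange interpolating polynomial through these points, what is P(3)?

-72

Evaluate each Lagrange basis at s = 3:
L_0(3) = (7)·(3)·(2)/[(-1)·(-5)·(-6)] = -7/5
L_1(3) = (8)·(3)·(2)/[(1)·(-4)·(-5)] = 12/5
L_2(3) = (8)·(7)·(2)/[(5)·(4)·(-1)] = -28/5
L_3(3) = (8)·(7)·(3)/[(6)·(5)·(1)] = 28/5
Sum: 432·(-7/5) + 229·(12/5) + (-3)·(-28/5) + (-6)·(28/5) = -72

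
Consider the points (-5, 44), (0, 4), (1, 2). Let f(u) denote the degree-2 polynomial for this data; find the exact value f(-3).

22

Evaluate each Lagrange basis at u = -3:
L_0(-3) = (-3)·(-4)/[(-5)·(-6)] = 2/5
L_1(-3) = (2)·(-4)/[(5)·(-1)] = 8/5
L_2(-3) = (2)·(-3)/[(6)·(1)] = -1
Sum: 44·(2/5) + 4·(8/5) + 2·(-1) = 22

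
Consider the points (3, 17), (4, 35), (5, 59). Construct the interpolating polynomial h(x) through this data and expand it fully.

h(x) = 3x^2 - 3x - 1

L_0(x) = (x - 4)(x - 5) / [2] = (1/2)x^2 - (9/2)x + 10
L_1(x) = (x - 3)(x - 5) / [-1] = -x^2 + 8x - 15
L_2(x) = (x - 3)(x - 4) / [2] = (1/2)x^2 - (7/2)x + 6
h(x) = 17·L_0 + 35·L_1 + 59·L_2
  17·L_0(x) = (17/2)x^2 - (153/2)x + 170
  35·L_1(x) = -35x^2 + 280x - 525
  59·L_2(x) = (59/2)x^2 - (413/2)x + 354
Adding term by term: 3x^2 - 3x - 1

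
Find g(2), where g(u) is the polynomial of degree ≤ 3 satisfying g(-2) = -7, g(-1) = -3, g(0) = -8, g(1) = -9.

Evaluate each Lagrange basis at u = 2:
L_0(2) = (3)·(2)·(1)/[(-1)·(-2)·(-3)] = -1
L_1(2) = (4)·(2)·(1)/[(1)·(-1)·(-2)] = 4
L_2(2) = (4)·(3)·(1)/[(2)·(1)·(-1)] = -6
L_3(2) = (4)·(3)·(2)/[(3)·(2)·(1)] = 4
Sum: (-7)·(-1) + (-3)·(4) + (-8)·(-6) + (-9)·(4) = 7

7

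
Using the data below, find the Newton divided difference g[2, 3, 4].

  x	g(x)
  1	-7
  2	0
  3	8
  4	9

-7/2

g[2,3] = (8 - 0) / (3 - 2) = 8
g[3,4] = (9 - 8) / (4 - 3) = 1
g[2,3,4] = (1 - 8) / (4 - 2) = -7/2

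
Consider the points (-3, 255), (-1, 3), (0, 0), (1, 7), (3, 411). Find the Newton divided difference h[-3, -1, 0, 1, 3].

4

h[-3,-1] = (3 - 255) / (-1 - (-3)) = -126
h[-1,0] = (0 - 3) / (0 - (-1)) = -3
h[0,1] = (7 - 0) / (1 - 0) = 7
h[1,3] = (411 - 7) / (3 - 1) = 202
h[-3,-1,0] = (-3 - (-126)) / (0 - (-3)) = 41
h[-1,0,1] = (7 - (-3)) / (1 - (-1)) = 5
h[0,1,3] = (202 - 7) / (3 - 0) = 65
h[-3,-1,0,1] = (5 - 41) / (1 - (-3)) = -9
h[-1,0,1,3] = (65 - 5) / (3 - (-1)) = 15
h[-3,-1,0,1,3] = (15 - (-9)) / (3 - (-3)) = 4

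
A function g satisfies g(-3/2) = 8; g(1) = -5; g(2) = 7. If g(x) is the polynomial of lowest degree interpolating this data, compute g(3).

L_0(3) = (2)·(1)/[(-5/2)·(-7/2)] = 8/35
L_1(3) = (9/2)·(1)/[(5/2)·(-1)] = -9/5
L_2(3) = (9/2)·(2)/[(7/2)·(1)] = 18/7
Sum: 8·(8/35) + (-5)·(-9/5) + 7·(18/7) = 1009/35

1009/35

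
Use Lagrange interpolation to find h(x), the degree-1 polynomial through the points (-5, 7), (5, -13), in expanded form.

h(x) = -2x - 3

Build the Lagrange basis polynomials:
L_0(x) = (x - 5) / [-10] = -(1/10)x + 1/2
L_1(x) = (x + 5) / [10] = (1/10)x + 1/2
h(x) = 7·L_0 + (-13)·L_1
  7·L_0(x) = -(7/10)x + 7/2
  (-13)·L_1(x) = -(13/10)x - 13/2
Adding term by term: -2x - 3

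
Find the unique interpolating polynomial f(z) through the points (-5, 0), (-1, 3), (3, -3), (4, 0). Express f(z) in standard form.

Build the Lagrange basis polynomials:
L_0(z) = (z + 1)(z - 3)(z - 4) / [-288] = -(1/288)z^3 + (1/48)z^2 - (5/288)z - 1/24
L_1(z) = (z + 5)(z - 3)(z - 4) / [80] = (1/80)z^3 - (1/40)z^2 - (23/80)z + 3/4
L_2(z) = (z + 5)(z + 1)(z - 4) / [-32] = -(1/32)z^3 - (1/16)z^2 + (19/32)z + 5/8
L_3(z) = (z + 5)(z + 1)(z - 3) / [45] = (1/45)z^3 + (1/15)z^2 - (13/45)z - 1/3
f(z) = 0·L_0 + 3·L_1 + (-3)·L_2 + 0·L_3
  0·L_0(z) = 0
  3·L_1(z) = (3/80)z^3 - (3/40)z^2 - (69/80)z + 9/4
  (-3)·L_2(z) = (3/32)z^3 + (3/16)z^2 - (57/32)z - 15/8
  0·L_3(z) = 0
Adding term by term: (21/160)z^3 + (9/80)z^2 - (423/160)z + 3/8

f(z) = (21/160)z^3 + (9/80)z^2 - (423/160)z + 3/8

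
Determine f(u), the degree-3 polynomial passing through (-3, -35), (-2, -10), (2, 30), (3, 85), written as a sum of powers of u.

Newton's divided differences:
f[-3,-2] = (-10 - (-35)) / (-2 - (-3)) = 25
f[-2,2] = (30 - (-10)) / (2 - (-2)) = 10
f[2,3] = (85 - 30) / (3 - 2) = 55
f[-3,-2,2] = (10 - 25) / (2 - (-3)) = -3
f[-2,2,3] = (55 - 10) / (3 - (-2)) = 9
f[-3,-2,2,3] = (9 - (-3)) / (3 - (-3)) = 2
f(u) = -35 + 25·(u + 3) + (-3)·(u + 3)(u + 2) + 2·(u + 3)(u + 2)(u - 2)
Expanding: f(u) = 2u^3 + 3u^2 + 2u - 2

f(u) = 2u^3 + 3u^2 + 2u - 2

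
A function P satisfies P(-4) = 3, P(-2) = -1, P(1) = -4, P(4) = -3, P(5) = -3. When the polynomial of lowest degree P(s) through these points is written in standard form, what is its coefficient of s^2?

773/2520

Build the Lagrange basis polynomials:
L_0(s) = (s + 2)(s - 1)(s - 4)(s - 5) / [720] = (1/720)s^4 - (1/90)s^3 + (1/80)s^2 + (19/360)s - 1/18
L_1(s) = (s + 4)(s - 1)(s - 4)(s - 5) / [-252] = -(1/252)s^4 + (1/42)s^3 + (11/252)s^2 - (8/21)s + 20/63
L_2(s) = (s + 4)(s + 2)(s - 4)(s - 5) / [180] = (1/180)s^4 - (1/60)s^3 - (13/90)s^2 + (4/15)s + 8/9
L_3(s) = (s + 4)(s + 2)(s - 1)(s - 5) / [-144] = -(1/144)s^4 + (23/144)s^2 + (1/8)s - 5/18
L_4(s) = (s + 4)(s + 2)(s - 1)(s - 4) / [252] = (1/252)s^4 + (1/252)s^3 - (1/14)s^2 - (4/63)s + 8/63
P(s) = 3·L_0 + (-1)·L_1 + (-4)·L_2 + (-3)·L_3 + (-3)·L_4
Only the coefficient of s^2 is needed; take it from each L_i and combine:
3·(1/80) + (-1)·(11/252) + (-4)·(-13/90) + (-3)·(23/144) + (-3)·(-1/14) = 773/2520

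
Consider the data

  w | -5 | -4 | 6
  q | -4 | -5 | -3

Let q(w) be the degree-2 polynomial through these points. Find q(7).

-8/5

Evaluate each Lagrange basis at w = 7:
L_0(7) = (11)·(1)/[(-1)·(-11)] = 1
L_1(7) = (12)·(1)/[(1)·(-10)] = -6/5
L_2(7) = (12)·(11)/[(11)·(10)] = 6/5
Sum: (-4)·(1) + (-5)·(-6/5) + (-3)·(6/5) = -8/5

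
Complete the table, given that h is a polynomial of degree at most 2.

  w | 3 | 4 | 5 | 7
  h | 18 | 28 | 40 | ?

The 3 known values determine h uniquely (degree ≤ 2).
L_0(7) = (3)·(2)/[(-1)·(-2)] = 3
L_1(7) = (4)·(2)/[(1)·(-1)] = -8
L_2(7) = (4)·(3)/[(2)·(1)] = 6
Sum: 18·(3) + 28·(-8) + 40·(6) = 70

70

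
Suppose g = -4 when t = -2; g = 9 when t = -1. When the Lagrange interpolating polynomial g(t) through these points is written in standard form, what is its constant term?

Build the Lagrange basis polynomials:
L_0(t) = (t + 1) / [-1] = -t - 1
L_1(t) = (t + 2) / [1] = t + 2
g(t) = (-4)·L_0 + 9·L_1
Only the constant term is needed; take it from each L_i and combine:
(-4)·(-1) + 9·(2) = 22

22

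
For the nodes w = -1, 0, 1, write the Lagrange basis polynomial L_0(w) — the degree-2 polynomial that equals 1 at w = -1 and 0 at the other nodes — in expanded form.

L_0(w) = w(w - 1) / [(-1)·(-2)]
       = (w^2 - w) / (2)

L_0(w) = (1/2)w^2 - (1/2)w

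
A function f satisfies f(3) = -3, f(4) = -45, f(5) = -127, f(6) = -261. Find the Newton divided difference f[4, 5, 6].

-26

f[4,5] = (-127 - (-45)) / (5 - 4) = -82
f[5,6] = (-261 - (-127)) / (6 - 5) = -134
f[4,5,6] = (-134 - (-82)) / (6 - 4) = -26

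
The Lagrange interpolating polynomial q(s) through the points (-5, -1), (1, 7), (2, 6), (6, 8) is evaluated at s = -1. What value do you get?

461/55

L_0(-1) = (-2)·(-3)·(-7)/[(-6)·(-7)·(-11)] = 1/11
L_1(-1) = (4)·(-3)·(-7)/[(6)·(-1)·(-5)] = 14/5
L_2(-1) = (4)·(-2)·(-7)/[(7)·(1)·(-4)] = -2
L_3(-1) = (4)·(-2)·(-3)/[(11)·(5)·(4)] = 6/55
Sum: (-1)·(1/11) + 7·(14/5) + 6·(-2) + 8·(6/55) = 461/55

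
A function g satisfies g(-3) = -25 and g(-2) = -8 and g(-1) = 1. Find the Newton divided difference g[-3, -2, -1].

-4

g[-3,-2] = (-8 - (-25)) / (-2 - (-3)) = 17
g[-2,-1] = (1 - (-8)) / (-1 - (-2)) = 9
g[-3,-2,-1] = (9 - 17) / (-1 - (-3)) = -4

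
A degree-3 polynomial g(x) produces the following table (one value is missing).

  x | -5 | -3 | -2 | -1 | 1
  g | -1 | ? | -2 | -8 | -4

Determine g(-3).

35/9

The 4 known values determine g uniquely (degree ≤ 3).
Evaluate each Lagrange basis at x = -3:
L_0(-3) = (-1)·(-2)·(-4)/[(-3)·(-4)·(-6)] = 1/9
L_1(-3) = (2)·(-2)·(-4)/[(3)·(-1)·(-3)] = 16/9
L_2(-3) = (2)·(-1)·(-4)/[(4)·(1)·(-2)] = -1
L_3(-3) = (2)·(-1)·(-2)/[(6)·(3)·(2)] = 1/9
Sum: (-1)·(1/9) + (-2)·(16/9) + (-8)·(-1) + (-4)·(1/9) = 35/9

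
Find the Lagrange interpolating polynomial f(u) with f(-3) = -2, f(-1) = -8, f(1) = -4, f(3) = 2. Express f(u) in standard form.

Build the Lagrange basis polynomials:
L_0(u) = (u + 1)(u - 1)(u - 3) / [-48] = -(1/48)u^3 + (1/16)u^2 + (1/48)u - 1/16
L_1(u) = (u + 3)(u - 1)(u - 3) / [16] = (1/16)u^3 - (1/16)u^2 - (9/16)u + 9/16
L_2(u) = (u + 3)(u + 1)(u - 3) / [-16] = -(1/16)u^3 - (1/16)u^2 + (9/16)u + 9/16
L_3(u) = (u + 3)(u + 1)(u - 1) / [48] = (1/48)u^3 + (1/16)u^2 - (1/48)u - 1/16
f(u) = (-2)·L_0 + (-8)·L_1 + (-4)·L_2 + 2·L_3
  (-2)·L_0(u) = (1/24)u^3 - (1/8)u^2 - (1/24)u + 1/8
  (-8)·L_1(u) = -(1/2)u^3 + (1/2)u^2 + (9/2)u - 9/2
  (-4)·L_2(u) = (1/4)u^3 + (1/4)u^2 - (9/4)u - 9/4
  2·L_3(u) = (1/24)u^3 + (1/8)u^2 - (1/24)u - 1/8
Adding term by term: -(1/6)u^3 + (3/4)u^2 + (13/6)u - 27/4

f(u) = -(1/6)u^3 + (3/4)u^2 + (13/6)u - 27/4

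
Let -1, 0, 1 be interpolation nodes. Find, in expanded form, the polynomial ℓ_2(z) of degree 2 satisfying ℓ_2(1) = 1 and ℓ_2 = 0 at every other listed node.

ℓ_2(z) = (1/2)z^2 + (1/2)z

ℓ_2(z) = (z + 1)z / [(2)·(1)]
       = (z^2 + z) / (2)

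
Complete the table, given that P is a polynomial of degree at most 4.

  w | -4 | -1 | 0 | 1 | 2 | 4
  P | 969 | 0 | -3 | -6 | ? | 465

3

The 5 known values determine P uniquely (degree ≤ 4).
L_0(2) = (3)·(2)·(1)·(-2)/[(-3)·(-4)·(-5)·(-8)] = -1/40
L_1(2) = (6)·(2)·(1)·(-2)/[(3)·(-1)·(-2)·(-5)] = 4/5
L_2(2) = (6)·(3)·(1)·(-2)/[(4)·(1)·(-1)·(-4)] = -9/4
L_3(2) = (6)·(3)·(2)·(-2)/[(5)·(2)·(1)·(-3)] = 12/5
L_4(2) = (6)·(3)·(2)·(1)/[(8)·(5)·(4)·(3)] = 3/40
Sum: 969·(-1/40) + 0 + (-3)·(-9/4) + (-6)·(12/5) + 465·(3/40) = 3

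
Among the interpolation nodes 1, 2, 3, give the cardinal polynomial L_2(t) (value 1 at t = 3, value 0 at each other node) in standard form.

L_2(t) = (t - 1)(t - 2) / [(2)·(1)]
       = (t^2 - 3t + 2) / (2)

L_2(t) = (1/2)t^2 - (3/2)t + 1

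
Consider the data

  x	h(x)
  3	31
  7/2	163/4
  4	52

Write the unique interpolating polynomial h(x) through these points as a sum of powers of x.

Newton's divided differences:
h[3,7/2] = (163/4 - 31) / (7/2 - 3) = 39/2
h[7/2,4] = (52 - 163/4) / (4 - 7/2) = 45/2
h[3,7/2,4] = (45/2 - 39/2) / (4 - 3) = 3
h(x) = 31 + (39/2)·(x - 3) + 3·(x - 3)(x - 7/2)
Expanding: h(x) = 3x^2 + 4

h(x) = 3x^2 + 4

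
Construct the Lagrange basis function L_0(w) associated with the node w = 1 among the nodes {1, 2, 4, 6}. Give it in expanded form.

L_0(w) = -(1/15)w^3 + (4/5)w^2 - (44/15)w + 16/5

L_0(w) = (w - 2)(w - 4)(w - 6) / [(-1)·(-3)·(-5)]
       = (w^3 - 12w^2 + 44w - 48) / (-15)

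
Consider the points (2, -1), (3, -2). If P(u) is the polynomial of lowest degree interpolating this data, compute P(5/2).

-3/2

L_0(5/2) = (-1/2)/[(-1)] = 1/2
L_1(5/2) = (1/2)/[(1)] = 1/2
Sum: (-1)·(1/2) + (-2)·(1/2) = -3/2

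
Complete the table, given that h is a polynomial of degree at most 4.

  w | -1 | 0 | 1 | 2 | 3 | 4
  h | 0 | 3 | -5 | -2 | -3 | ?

The 5 known values determine h uniquely (degree ≤ 4).
Evaluate each Lagrange basis at w = 4:
L_0(4) = (4)·(3)·(2)·(1)/[(-1)·(-2)·(-3)·(-4)] = 1
L_1(4) = (5)·(3)·(2)·(1)/[(1)·(-1)·(-2)·(-3)] = -5
L_2(4) = (5)·(4)·(2)·(1)/[(2)·(1)·(-1)·(-2)] = 10
L_3(4) = (5)·(4)·(3)·(1)/[(3)·(2)·(1)·(-1)] = -10
L_4(4) = (5)·(4)·(3)·(2)/[(4)·(3)·(2)·(1)] = 5
Sum: 0 + 3·(-5) + (-5)·(10) + (-2)·(-10) + (-3)·(5) = -60

-60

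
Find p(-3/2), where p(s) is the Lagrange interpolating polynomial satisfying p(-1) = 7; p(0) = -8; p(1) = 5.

Evaluate each Lagrange basis at s = -3/2:
L_0(-3/2) = (-3/2)·(-5/2)/[(-1)·(-2)] = 15/8
L_1(-3/2) = (-1/2)·(-5/2)/[(1)·(-1)] = -5/4
L_2(-3/2) = (-1/2)·(-3/2)/[(2)·(1)] = 3/8
Sum: 7·(15/8) + (-8)·(-5/4) + 5·(3/8) = 25

25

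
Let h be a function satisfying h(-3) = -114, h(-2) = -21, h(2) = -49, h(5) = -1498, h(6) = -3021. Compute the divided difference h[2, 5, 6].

-260

h[2,5] = (-1498 - (-49)) / (5 - 2) = -483
h[5,6] = (-3021 - (-1498)) / (6 - 5) = -1523
h[2,5,6] = (-1523 - (-483)) / (6 - 2) = -260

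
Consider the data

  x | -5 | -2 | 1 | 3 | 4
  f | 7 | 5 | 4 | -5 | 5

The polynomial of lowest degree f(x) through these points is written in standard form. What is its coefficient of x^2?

-64/27

Build the Lagrange basis polynomials:
L_0(x) = (x + 2)(x - 1)(x - 3)(x - 4) / [1296] = (1/1296)x^4 - (1/216)x^3 + (1/432)x^2 + (13/648)x - 1/54
L_1(x) = (x + 5)(x - 1)(x - 3)(x - 4) / [-270] = -(1/270)x^4 + (1/90)x^3 + (7/90)x^2 - (83/270)x + 2/9
L_2(x) = (x + 5)(x + 2)(x - 3)(x - 4) / [108] = (1/108)x^4 - (1/4)x^2 + (7/54)x + 10/9
L_3(x) = (x + 5)(x + 2)(x - 1)(x - 4) / [-80] = -(1/80)x^4 - (1/40)x^3 + (21/80)x^2 + (11/40)x - 1/2
L_4(x) = (x + 5)(x + 2)(x - 1)(x - 3) / [162] = (1/162)x^4 + (1/54)x^3 - (5/54)x^2 - (19/162)x + 5/27
f(x) = 7·L_0 + 5·L_1 + 4·L_2 + (-5)·L_3 + 5·L_4
Only the coefficient of x^2 is needed; take it from each L_i and combine:
7·(1/432) + 5·(7/90) + 4·(-1/4) + (-5)·(21/80) + 5·(-5/54) = -64/27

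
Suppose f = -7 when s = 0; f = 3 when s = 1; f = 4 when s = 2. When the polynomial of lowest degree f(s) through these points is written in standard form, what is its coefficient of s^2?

-9/2

The leading coefficient equals the top divided difference f[0,1,2].
f[0,1] = (3 - (-7)) / (1 - 0) = 10
f[1,2] = (4 - 3) / (2 - 1) = 1
f[0,1,2] = (1 - 10) / (2 - 0) = -9/2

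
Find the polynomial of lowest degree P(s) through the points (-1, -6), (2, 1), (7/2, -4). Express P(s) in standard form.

Build the Lagrange basis polynomials:
L_0(s) = (s - 2)(s - 7/2) / [27/2] = (2/27)s^2 - (11/27)s + 14/27
L_1(s) = (s + 1)(s - 7/2) / [-9/2] = -(2/9)s^2 + (5/9)s + 7/9
L_2(s) = (s + 1)(s - 2) / [27/4] = (4/27)s^2 - (4/27)s - 8/27
P(s) = (-6)·L_0 + 1·L_1 + (-4)·L_2
  (-6)·L_0(s) = -(4/9)s^2 + (22/9)s - 28/9
  1·L_1(s) = -(2/9)s^2 + (5/9)s + 7/9
  (-4)·L_2(s) = -(16/27)s^2 + (16/27)s + 32/27
Adding term by term: -(34/27)s^2 + (97/27)s - 31/27

P(s) = -(34/27)s^2 + (97/27)s - 31/27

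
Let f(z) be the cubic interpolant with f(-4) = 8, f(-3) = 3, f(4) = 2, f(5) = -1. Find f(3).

Using Newton's divided-difference form:
f[-4,-3] = (3 - 8) / (-3 - (-4)) = -5
f[-3,4] = (2 - 3) / (4 - (-3)) = -1/7
f[4,5] = (-1 - 2) / (5 - 4) = -3
f[-4,-3,4] = (-1/7 - (-5)) / (4 - (-4)) = 17/28
f[-3,4,5] = (-3 - (-1/7)) / (5 - (-3)) = -5/14
f[-4,-3,4,5] = (-5/14 - 17/28) / (5 - (-4)) = -3/28
f(3) = 8 + (-5)·(7) + (17/28)·(7)·(6) + (-3/28)·(7)·(6)·(-1) = 3

3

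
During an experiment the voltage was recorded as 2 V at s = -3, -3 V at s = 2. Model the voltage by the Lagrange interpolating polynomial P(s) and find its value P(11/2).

-13/2

Evaluate each Lagrange basis at s = 11/2:
L_0(11/2) = (7/2)/[(-5)] = -7/10
L_1(11/2) = (17/2)/[(5)] = 17/10
Sum: 2·(-7/10) + (-3)·(17/10) = -13/2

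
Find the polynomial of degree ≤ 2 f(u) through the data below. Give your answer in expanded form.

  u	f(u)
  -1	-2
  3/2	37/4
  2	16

f(u) = 3u^2 + 3u - 2

L_0(u) = (u - 3/2)(u - 2) / [15/2] = (2/15)u^2 - (7/15)u + 2/5
L_1(u) = (u + 1)(u - 2) / [-5/4] = -(4/5)u^2 + (4/5)u + 8/5
L_2(u) = (u + 1)(u - 3/2) / [3/2] = (2/3)u^2 - (1/3)u - 1
f(u) = (-2)·L_0 + (37/4)·L_1 + 16·L_2
  (-2)·L_0(u) = -(4/15)u^2 + (14/15)u - 4/5
  (37/4)·L_1(u) = -(37/5)u^2 + (37/5)u + 74/5
  16·L_2(u) = (32/3)u^2 - (16/3)u - 16
Adding term by term: 3u^2 + 3u - 2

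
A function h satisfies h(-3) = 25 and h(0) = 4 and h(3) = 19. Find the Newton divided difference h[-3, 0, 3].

h[-3,0] = (4 - 25) / (0 - (-3)) = -7
h[0,3] = (19 - 4) / (3 - 0) = 5
h[-3,0,3] = (5 - (-7)) / (3 - (-3)) = 2

2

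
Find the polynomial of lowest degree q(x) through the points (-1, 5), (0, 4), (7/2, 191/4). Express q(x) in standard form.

Build the Lagrange basis polynomials:
L_0(x) = x(x - 7/2) / [9/2] = (2/9)x^2 - (7/9)x
L_1(x) = (x + 1)(x - 7/2) / [-7/2] = -(2/7)x^2 + (5/7)x + 1
L_2(x) = (x + 1)x / [63/4] = (4/63)x^2 + (4/63)x
q(x) = 5·L_0 + 4·L_1 + (191/4)·L_2
  5·L_0(x) = (10/9)x^2 - (35/9)x
  4·L_1(x) = -(8/7)x^2 + (20/7)x + 4
  (191/4)·L_2(x) = (191/63)x^2 + (191/63)x
Adding term by term: 3x^2 + 2x + 4

q(x) = 3x^2 + 2x + 4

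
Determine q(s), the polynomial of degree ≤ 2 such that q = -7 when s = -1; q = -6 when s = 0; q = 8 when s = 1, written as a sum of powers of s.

Newton's divided differences:
q[-1,0] = (-6 - (-7)) / (0 - (-1)) = 1
q[0,1] = (8 - (-6)) / (1 - 0) = 14
q[-1,0,1] = (14 - 1) / (1 - (-1)) = 13/2
q(s) = -7 + 1·(s + 1) + (13/2)·(s + 1)s
Expanding: q(s) = (13/2)s^2 + (15/2)s - 6

q(s) = (13/2)s^2 + (15/2)s - 6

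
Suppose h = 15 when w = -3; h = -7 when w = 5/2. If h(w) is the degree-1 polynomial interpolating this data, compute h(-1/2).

5

Evaluate each Lagrange basis at w = -1/2:
L_0(-1/2) = (-3)/[(-11/2)] = 6/11
L_1(-1/2) = (5/2)/[(11/2)] = 5/11
Sum: 15·(6/11) + (-7)·(5/11) = 5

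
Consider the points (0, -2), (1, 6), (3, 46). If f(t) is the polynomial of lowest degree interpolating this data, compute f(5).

118

Using Newton's divided-difference form:
f[0,1] = (6 - (-2)) / (1 - 0) = 8
f[1,3] = (46 - 6) / (3 - 1) = 20
f[0,1,3] = (20 - 8) / (3 - 0) = 4
f(5) = -2 + 8·(5) + 4·(5)·(4) = 118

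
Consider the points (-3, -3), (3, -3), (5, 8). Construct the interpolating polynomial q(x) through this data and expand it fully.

L_0(x) = (x - 3)(x - 5) / [48] = (1/48)x^2 - (1/6)x + 5/16
L_1(x) = (x + 3)(x - 5) / [-12] = -(1/12)x^2 + (1/6)x + 5/4
L_2(x) = (x + 3)(x - 3) / [16] = (1/16)x^2 - 9/16
q(x) = (-3)·L_0 + (-3)·L_1 + 8·L_2
  (-3)·L_0(x) = -(1/16)x^2 + (1/2)x - 15/16
  (-3)·L_1(x) = (1/4)x^2 - (1/2)x - 15/4
  8·L_2(x) = (1/2)x^2 - 9/2
Adding term by term: (11/16)x^2 - 147/16

q(x) = (11/16)x^2 - 147/16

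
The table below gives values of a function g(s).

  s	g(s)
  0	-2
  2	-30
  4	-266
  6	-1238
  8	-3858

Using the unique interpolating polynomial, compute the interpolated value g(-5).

-842

Using Newton's divided-difference form:
g[0,2] = (-30 - (-2)) / (2 - 0) = -14
g[2,4] = (-266 - (-30)) / (4 - 2) = -118
g[4,6] = (-1238 - (-266)) / (6 - 4) = -486
g[6,8] = (-3858 - (-1238)) / (8 - 6) = -1310
g[0,2,4] = (-118 - (-14)) / (4 - 0) = -26
g[2,4,6] = (-486 - (-118)) / (6 - 2) = -92
g[4,6,8] = (-1310 - (-486)) / (8 - 4) = -206
g[0,2,4,6] = (-92 - (-26)) / (6 - 0) = -11
g[2,4,6,8] = (-206 - (-92)) / (8 - 2) = -19
g[0,2,4,6,8] = (-19 - (-11)) / (8 - 0) = -1
g(-5) = -2 + (-14)·(-5) + (-26)·(-5)·(-7) + (-11)·(-5)·(-7)·(-9) + (-1)·(-5)·(-7)·(-9)·(-11) = -842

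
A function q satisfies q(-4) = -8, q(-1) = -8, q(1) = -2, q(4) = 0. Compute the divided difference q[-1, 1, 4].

-7/15

q[-1,1] = (-2 - (-8)) / (1 - (-1)) = 3
q[1,4] = (0 - (-2)) / (4 - 1) = 2/3
q[-1,1,4] = (2/3 - 3) / (4 - (-1)) = -7/15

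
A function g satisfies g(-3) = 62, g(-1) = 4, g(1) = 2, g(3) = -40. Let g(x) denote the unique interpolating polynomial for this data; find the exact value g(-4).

Using Newton's divided-difference form:
g[-3,-1] = (4 - 62) / (-1 - (-3)) = -29
g[-1,1] = (2 - 4) / (1 - (-1)) = -1
g[1,3] = (-40 - 2) / (3 - 1) = -21
g[-3,-1,1] = (-1 - (-29)) / (1 - (-3)) = 7
g[-1,1,3] = (-21 - (-1)) / (3 - (-1)) = -5
g[-3,-1,1,3] = (-5 - 7) / (3 - (-3)) = -2
g(-4) = 62 + (-29)·(-1) + 7·(-1)·(-3) + (-2)·(-1)·(-3)·(-5) = 142

142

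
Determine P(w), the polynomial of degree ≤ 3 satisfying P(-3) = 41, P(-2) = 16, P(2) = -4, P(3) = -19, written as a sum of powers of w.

L_0(w) = (w + 2)(w - 2)(w - 3) / [-30] = -(1/30)w^3 + (1/10)w^2 + (2/15)w - 2/5
L_1(w) = (w + 3)(w - 2)(w - 3) / [20] = (1/20)w^3 - (1/10)w^2 - (9/20)w + 9/10
L_2(w) = (w + 3)(w + 2)(w - 3) / [-20] = -(1/20)w^3 - (1/10)w^2 + (9/20)w + 9/10
L_3(w) = (w + 3)(w + 2)(w - 2) / [30] = (1/30)w^3 + (1/10)w^2 - (2/15)w - 2/5
P(w) = 41·L_0 + 16·L_1 + (-4)·L_2 + (-19)·L_3
  41·L_0(w) = -(41/30)w^3 + (41/10)w^2 + (82/15)w - 82/5
  16·L_1(w) = (4/5)w^3 - (8/5)w^2 - (36/5)w + 72/5
  (-4)·L_2(w) = (1/5)w^3 + (2/5)w^2 - (9/5)w - 18/5
  (-19)·L_3(w) = -(19/30)w^3 - (19/10)w^2 + (38/15)w + 38/5
Adding term by term: -w^3 + w^2 - w + 2

P(w) = -w^3 + w^2 - w + 2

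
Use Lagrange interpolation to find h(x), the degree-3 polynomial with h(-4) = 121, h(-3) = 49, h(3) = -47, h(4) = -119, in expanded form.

L_0(x) = (x + 3)(x - 3)(x - 4) / [-56] = -(1/56)x^3 + (1/14)x^2 + (9/56)x - 9/14
L_1(x) = (x + 4)(x - 3)(x - 4) / [42] = (1/42)x^3 - (1/14)x^2 - (8/21)x + 8/7
L_2(x) = (x + 4)(x + 3)(x - 4) / [-42] = -(1/42)x^3 - (1/14)x^2 + (8/21)x + 8/7
L_3(x) = (x + 4)(x + 3)(x - 3) / [56] = (1/56)x^3 + (1/14)x^2 - (9/56)x - 9/14
h(x) = 121·L_0 + 49·L_1 + (-47)·L_2 + (-119)·L_3
  121·L_0(x) = -(121/56)x^3 + (121/14)x^2 + (1089/56)x - 1089/14
  49·L_1(x) = (7/6)x^3 - (7/2)x^2 - (56/3)x + 56
  (-47)·L_2(x) = (47/42)x^3 + (47/14)x^2 - (376/21)x - 376/7
  (-119)·L_3(x) = -(17/8)x^3 - (17/2)x^2 + (153/8)x + 153/2
Adding term by term: -2x^3 + 2x + 1

h(x) = -2x^3 + 2x + 1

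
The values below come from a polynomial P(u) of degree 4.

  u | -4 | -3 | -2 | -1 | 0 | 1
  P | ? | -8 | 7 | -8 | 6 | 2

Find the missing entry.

-218

The 5 known values determine P uniquely (degree ≤ 4).
Evaluate each Lagrange basis at u = -4:
L_0(-4) = (-2)·(-3)·(-4)·(-5)/[(-1)·(-2)·(-3)·(-4)] = 5
L_1(-4) = (-1)·(-3)·(-4)·(-5)/[(1)·(-1)·(-2)·(-3)] = -10
L_2(-4) = (-1)·(-2)·(-4)·(-5)/[(2)·(1)·(-1)·(-2)] = 10
L_3(-4) = (-1)·(-2)·(-3)·(-5)/[(3)·(2)·(1)·(-1)] = -5
L_4(-4) = (-1)·(-2)·(-3)·(-4)/[(4)·(3)·(2)·(1)] = 1
Sum: (-8)·(5) + 7·(-10) + (-8)·(10) + 6·(-5) + 2·(1) = -218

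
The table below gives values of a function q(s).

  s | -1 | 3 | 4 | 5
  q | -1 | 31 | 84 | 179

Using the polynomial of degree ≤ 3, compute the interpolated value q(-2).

Evaluate each Lagrange basis at s = -2:
L_0(-2) = (-5)·(-6)·(-7)/[(-4)·(-5)·(-6)] = 7/4
L_1(-2) = (-1)·(-6)·(-7)/[(4)·(-1)·(-2)] = -21/4
L_2(-2) = (-1)·(-5)·(-7)/[(5)·(1)·(-1)] = 7
L_3(-2) = (-1)·(-5)·(-6)/[(6)·(2)·(1)] = -5/2
Sum: (-1)·(7/4) + 31·(-21/4) + 84·(7) + 179·(-5/2) = -24

-24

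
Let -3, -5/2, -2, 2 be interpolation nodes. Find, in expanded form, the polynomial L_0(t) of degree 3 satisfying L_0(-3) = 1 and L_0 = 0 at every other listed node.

L_0(t) = -(2/5)t^3 - t^2 + (8/5)t + 4

L_0(t) = (t + 5/2)(t + 2)(t - 2) / [(-1/2)·(-1)·(-5)]
       = (t^3 + (5/2)t^2 - 4t - 10) / (-5/2)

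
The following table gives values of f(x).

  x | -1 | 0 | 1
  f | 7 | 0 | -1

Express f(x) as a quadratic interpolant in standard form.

f(x) = 3x^2 - 4x

L_0(x) = x(x - 1) / [2] = (1/2)x^2 - (1/2)x
L_1(x) = (x + 1)(x - 1) / [-1] = -x^2 + 1
L_2(x) = (x + 1)x / [2] = (1/2)x^2 + (1/2)x
f(x) = 7·L_0 + 0·L_1 + (-1)·L_2
  7·L_0(x) = (7/2)x^2 - (7/2)x
  0·L_1(x) = 0
  (-1)·L_2(x) = -(1/2)x^2 - (1/2)x
Adding term by term: 3x^2 - 4x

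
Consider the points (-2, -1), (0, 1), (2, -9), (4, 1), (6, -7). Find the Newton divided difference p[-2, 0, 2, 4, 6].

-35/192

p[-2,0] = (1 - (-1)) / (0 - (-2)) = 1
p[0,2] = (-9 - 1) / (2 - 0) = -5
p[2,4] = (1 - (-9)) / (4 - 2) = 5
p[4,6] = (-7 - 1) / (6 - 4) = -4
p[-2,0,2] = (-5 - 1) / (2 - (-2)) = -3/2
p[0,2,4] = (5 - (-5)) / (4 - 0) = 5/2
p[2,4,6] = (-4 - 5) / (6 - 2) = -9/4
p[-2,0,2,4] = (5/2 - (-3/2)) / (4 - (-2)) = 2/3
p[0,2,4,6] = (-9/4 - 5/2) / (6 - 0) = -19/24
p[-2,0,2,4,6] = (-19/24 - 2/3) / (6 - (-2)) = -35/192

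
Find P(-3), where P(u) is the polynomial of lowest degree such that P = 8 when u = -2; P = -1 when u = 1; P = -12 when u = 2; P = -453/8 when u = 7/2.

23

L_0(-3) = (-4)·(-5)·(-13/2)/[(-3)·(-4)·(-11/2)] = 65/33
L_1(-3) = (-1)·(-5)·(-13/2)/[(3)·(-1)·(-5/2)] = -13/3
L_2(-3) = (-1)·(-4)·(-13/2)/[(4)·(1)·(-3/2)] = 13/3
L_3(-3) = (-1)·(-4)·(-5)/[(11/2)·(5/2)·(3/2)] = -32/33
Sum: 8·(65/33) + (-1)·(-13/3) + (-12)·(13/3) + (-453/8)·(-32/33) = 23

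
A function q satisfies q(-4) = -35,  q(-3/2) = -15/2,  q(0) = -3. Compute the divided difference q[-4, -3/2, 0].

-2

q[-4,-3/2] = (-15/2 - (-35)) / (-3/2 - (-4)) = 11
q[-3/2,0] = (-3 - (-15/2)) / (0 - (-3/2)) = 3
q[-4,-3/2,0] = (3 - 11) / (0 - (-4)) = -2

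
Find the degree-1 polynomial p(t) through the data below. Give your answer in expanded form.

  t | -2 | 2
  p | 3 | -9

p(t) = -3t - 3

L_0(t) = (t - 2) / [-4] = -(1/4)t + 1/2
L_1(t) = (t + 2) / [4] = (1/4)t + 1/2
p(t) = 3·L_0 + (-9)·L_1
  3·L_0(t) = -(3/4)t + 3/2
  (-9)·L_1(t) = -(9/4)t - 9/2
Adding term by term: -3t - 3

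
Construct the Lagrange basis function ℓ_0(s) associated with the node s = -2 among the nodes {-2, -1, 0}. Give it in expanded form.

ℓ_0(s) = (s + 1)s / [(-1)·(-2)]
       = (s^2 + s) / (2)

ℓ_0(s) = (1/2)s^2 + (1/2)s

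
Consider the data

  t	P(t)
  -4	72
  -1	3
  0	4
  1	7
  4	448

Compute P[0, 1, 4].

P[0,1] = (7 - 4) / (1 - 0) = 3
P[1,4] = (448 - 7) / (4 - 1) = 147
P[0,1,4] = (147 - 3) / (4 - 0) = 36

36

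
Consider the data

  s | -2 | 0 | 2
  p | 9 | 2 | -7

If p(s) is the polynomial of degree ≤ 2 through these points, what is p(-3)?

L_0(-3) = (-3)·(-5)/[(-2)·(-4)] = 15/8
L_1(-3) = (-1)·(-5)/[(2)·(-2)] = -5/4
L_2(-3) = (-1)·(-3)/[(4)·(2)] = 3/8
Sum: 9·(15/8) + 2·(-5/4) + (-7)·(3/8) = 47/4

47/4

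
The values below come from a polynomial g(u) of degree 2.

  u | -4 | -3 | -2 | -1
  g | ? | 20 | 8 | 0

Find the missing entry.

36

The 3 known values determine g uniquely (degree ≤ 2).
L_0(-4) = (-2)·(-3)/[(-1)·(-2)] = 3
L_1(-4) = (-1)·(-3)/[(1)·(-1)] = -3
L_2(-4) = (-1)·(-2)/[(2)·(1)] = 1
Sum: 20·(3) + 8·(-3) + 0 = 36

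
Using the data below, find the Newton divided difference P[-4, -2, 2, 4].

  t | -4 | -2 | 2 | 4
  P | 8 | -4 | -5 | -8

P[-4,-2] = (-4 - 8) / (-2 - (-4)) = -6
P[-2,2] = (-5 - (-4)) / (2 - (-2)) = -1/4
P[2,4] = (-8 - (-5)) / (4 - 2) = -3/2
P[-4,-2,2] = (-1/4 - (-6)) / (2 - (-4)) = 23/24
P[-2,2,4] = (-3/2 - (-1/4)) / (4 - (-2)) = -5/24
P[-4,-2,2,4] = (-5/24 - 23/24) / (4 - (-4)) = -7/48

-7/48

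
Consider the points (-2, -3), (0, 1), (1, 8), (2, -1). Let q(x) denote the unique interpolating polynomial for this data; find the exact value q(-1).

L_0(-1) = (-1)·(-2)·(-3)/[(-2)·(-3)·(-4)] = 1/4
L_1(-1) = (1)·(-2)·(-3)/[(2)·(-1)·(-2)] = 3/2
L_2(-1) = (1)·(-1)·(-3)/[(3)·(1)·(-1)] = -1
L_3(-1) = (1)·(-1)·(-2)/[(4)·(2)·(1)] = 1/4
Sum: (-3)·(1/4) + 1·(3/2) + 8·(-1) + (-1)·(1/4) = -15/2

-15/2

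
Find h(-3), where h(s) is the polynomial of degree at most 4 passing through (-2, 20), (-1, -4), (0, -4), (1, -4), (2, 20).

140

Evaluate each Lagrange basis at s = -3:
L_0(-3) = (-2)·(-3)·(-4)·(-5)/[(-1)·(-2)·(-3)·(-4)] = 5
L_1(-3) = (-1)·(-3)·(-4)·(-5)/[(1)·(-1)·(-2)·(-3)] = -10
L_2(-3) = (-1)·(-2)·(-4)·(-5)/[(2)·(1)·(-1)·(-2)] = 10
L_3(-3) = (-1)·(-2)·(-3)·(-5)/[(3)·(2)·(1)·(-1)] = -5
L_4(-3) = (-1)·(-2)·(-3)·(-4)/[(4)·(3)·(2)·(1)] = 1
Sum: 20·(5) + (-4)·(-10) + (-4)·(10) + (-4)·(-5) + 20·(1) = 140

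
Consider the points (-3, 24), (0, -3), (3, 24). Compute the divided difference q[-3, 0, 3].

3

q[-3,0] = (-3 - 24) / (0 - (-3)) = -9
q[0,3] = (24 - (-3)) / (3 - 0) = 9
q[-3,0,3] = (9 - (-9)) / (3 - (-3)) = 3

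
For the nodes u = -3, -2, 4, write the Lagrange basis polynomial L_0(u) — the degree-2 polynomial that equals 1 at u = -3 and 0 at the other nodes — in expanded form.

L_0(u) = (u + 2)(u - 4) / [(-1)·(-7)]
       = (u^2 - 2u - 8) / (7)

L_0(u) = (1/7)u^2 - (2/7)u - 8/7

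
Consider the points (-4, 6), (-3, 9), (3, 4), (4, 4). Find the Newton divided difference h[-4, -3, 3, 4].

1/12

h[-4,-3] = (9 - 6) / (-3 - (-4)) = 3
h[-3,3] = (4 - 9) / (3 - (-3)) = -5/6
h[3,4] = (4 - 4) / (4 - 3) = 0
h[-4,-3,3] = (-5/6 - 3) / (3 - (-4)) = -23/42
h[-3,3,4] = (0 - (-5/6)) / (4 - (-3)) = 5/42
h[-4,-3,3,4] = (5/42 - (-23/42)) / (4 - (-4)) = 1/12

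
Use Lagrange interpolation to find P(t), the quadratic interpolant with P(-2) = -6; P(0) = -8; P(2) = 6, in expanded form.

P(t) = 2t^2 + 3t - 8

Build the Lagrange basis polynomials:
L_0(t) = t(t - 2) / [8] = (1/8)t^2 - (1/4)t
L_1(t) = (t + 2)(t - 2) / [-4] = -(1/4)t^2 + 1
L_2(t) = (t + 2)t / [8] = (1/8)t^2 + (1/4)t
P(t) = (-6)·L_0 + (-8)·L_1 + 6·L_2
  (-6)·L_0(t) = -(3/4)t^2 + (3/2)t
  (-8)·L_1(t) = 2t^2 - 8
  6·L_2(t) = (3/4)t^2 + (3/2)t
Adding term by term: 2t^2 + 3t - 8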